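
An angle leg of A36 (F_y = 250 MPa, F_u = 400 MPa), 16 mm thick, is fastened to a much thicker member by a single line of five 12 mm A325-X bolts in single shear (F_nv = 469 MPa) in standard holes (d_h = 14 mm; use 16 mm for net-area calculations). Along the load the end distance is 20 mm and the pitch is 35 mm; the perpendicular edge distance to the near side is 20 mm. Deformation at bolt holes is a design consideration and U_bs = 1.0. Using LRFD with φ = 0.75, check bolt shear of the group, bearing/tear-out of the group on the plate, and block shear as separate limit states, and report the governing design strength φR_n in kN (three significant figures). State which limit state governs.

Bolt shear: A_b = π·12²/4 = 113.1 mm²; R_n = 469 × 113.1 × 5 × 1 / 1000 = 265.2 kN → 0.75 × 265.2 = 199 kN.
Bearing: edge l_c = 13, r_n = 99.84 kN; interior l_c = 21, r_n = 161.3 kN; R_n = 99.84 + 4·161.3 = 745 kN → 559 kN.
Block shear: A_gv = 2560, A_nv = 1408, A_nt = 192 mm²; R_n = min(0.6F_uA_nv, 0.6F_yA_gv) + U_bs·F_u·A_nt = 414.7 kN → 311 kN.
Bolt shear governs: 199 kN.

199 kN (bolt shear governs)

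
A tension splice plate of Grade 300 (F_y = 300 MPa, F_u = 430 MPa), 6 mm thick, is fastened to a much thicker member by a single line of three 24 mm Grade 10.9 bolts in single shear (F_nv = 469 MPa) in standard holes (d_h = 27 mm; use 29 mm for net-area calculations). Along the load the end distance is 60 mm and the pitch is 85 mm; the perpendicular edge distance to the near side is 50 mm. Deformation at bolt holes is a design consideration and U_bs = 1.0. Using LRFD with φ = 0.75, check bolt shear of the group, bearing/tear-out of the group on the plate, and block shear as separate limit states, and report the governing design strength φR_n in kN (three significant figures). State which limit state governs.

252 kN (block shear governs)

Bolt shear: A_b = π·24²/4 = 452.4 mm²; R_n = 469 × 452.4 × 3 × 1 / 1000 = 636.5 kN → 0.75 × 636.5 = 477 kN.
Bearing: edge l_c = 46.5, r_n = 144 kN; interior l_c = 58, r_n = 148.6 kN; R_n = 144 + 2·148.6 = 441.2 kN → 331 kN.
Block shear: A_gv = 1380, A_nv = 945, A_nt = 213 mm²; R_n = min(0.6F_uA_nv, 0.6F_yA_gv) + U_bs·F_u·A_nt = 335.4 kN → 252 kN.
Block shear governs: 252 kN.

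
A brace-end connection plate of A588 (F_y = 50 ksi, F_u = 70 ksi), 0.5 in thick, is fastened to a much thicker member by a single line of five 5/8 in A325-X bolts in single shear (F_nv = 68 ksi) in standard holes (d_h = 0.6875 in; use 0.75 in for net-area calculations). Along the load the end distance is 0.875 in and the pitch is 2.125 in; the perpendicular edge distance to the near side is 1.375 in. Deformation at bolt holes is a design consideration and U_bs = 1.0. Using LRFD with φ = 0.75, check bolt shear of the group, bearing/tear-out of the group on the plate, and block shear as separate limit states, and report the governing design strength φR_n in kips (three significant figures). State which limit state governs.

Bolt shear: A_b = π·0.625²/4 = 0.3068 in²; R_n = 68 × 0.3068 × 5 × 1 = 104.3 kips → 0.75 × 104.3 = 78.2 kips.
Bearing: edge l_c = 0.5312, r_n = 22.31 kips; interior l_c = 1.438, r_n = 52.5 kips; R_n = 22.31 + 4·52.5 = 232.3 kips → 174 kips.
Block shear: A_gv = 4.688, A_nv = 3, A_nt = 0.5 in²; R_n = min(0.6F_uA_nv, 0.6F_yA_gv) + U_bs·F_u·A_nt = 161 kips → 121 kips.
Bolt shear governs: 78.2 kips.

78.2 kips (bolt shear governs)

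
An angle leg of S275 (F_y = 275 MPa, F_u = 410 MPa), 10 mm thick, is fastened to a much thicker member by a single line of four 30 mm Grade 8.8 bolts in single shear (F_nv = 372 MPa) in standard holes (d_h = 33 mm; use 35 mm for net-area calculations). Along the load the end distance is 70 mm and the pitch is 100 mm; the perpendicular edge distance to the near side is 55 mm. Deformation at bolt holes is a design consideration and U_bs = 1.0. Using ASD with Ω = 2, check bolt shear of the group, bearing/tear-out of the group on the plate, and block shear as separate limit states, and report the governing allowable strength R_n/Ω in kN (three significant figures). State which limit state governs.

381 kN (block shear governs)

Bolt shear: A_b = π·30²/4 = 706.9 mm²; R_n = 372 × 706.9 × 4 × 1 / 1000 = 1052 kN → 1052 / 2 = 526 kN.
Bearing: edge l_c = 53.5, r_n = 263.2 kN; interior l_c = 67, r_n = 295.2 kN; R_n = 263.2 + 3·295.2 = 1149 kN → 574 kN.
Block shear: A_gv = 3700, A_nv = 2475, A_nt = 375 mm²; R_n = min(0.6F_uA_nv, 0.6F_yA_gv) + U_bs·F_u·A_nt = 762.6 kN → 381 kN.
Block shear governs: 381 kN.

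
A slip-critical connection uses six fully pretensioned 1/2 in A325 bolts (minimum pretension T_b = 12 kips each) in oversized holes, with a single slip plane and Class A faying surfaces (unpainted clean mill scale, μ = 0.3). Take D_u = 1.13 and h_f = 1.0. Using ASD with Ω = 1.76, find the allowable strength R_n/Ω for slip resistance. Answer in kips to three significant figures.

R_n = μ · D_u · h_f · T_b · n_s · n_b = 0.3 × 1.13 × 1.0 × 12 × 1 × 6 = 24.41 kips.
Allowable strength R_n/Ω = 24.41 / 1.76 = 13.9 kips.

13.9 kips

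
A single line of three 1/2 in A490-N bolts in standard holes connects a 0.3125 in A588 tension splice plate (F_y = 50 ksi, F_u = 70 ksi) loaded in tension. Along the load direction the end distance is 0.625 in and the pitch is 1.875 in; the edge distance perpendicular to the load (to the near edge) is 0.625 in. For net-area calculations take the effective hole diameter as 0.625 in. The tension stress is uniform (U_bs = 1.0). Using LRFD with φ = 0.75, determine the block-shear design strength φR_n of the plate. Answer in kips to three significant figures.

Shear plane L_v = 0.625 + 2·1.875 = 4.375 in; A_gv = 4.375 × 0.3125 = 1.367 in².
A_nv = (4.375 − 2.5·0.625) × 0.3125 = 0.8789 in².
A_nt = (0.625 − 0.5·0.625) × 0.3125 = 0.09766 in².
0.6 F_u A_nv = 36.91 kips; 0.6 F_y A_gv = 41.02 kips → shear rupture governs the shear term.
R_n = 36.91 + 1.0 × 70 × 0.09766 = 43.75 kips.
Design strength φR_n = 0.75 × 43.75 = 32.8 kips.

32.8 kips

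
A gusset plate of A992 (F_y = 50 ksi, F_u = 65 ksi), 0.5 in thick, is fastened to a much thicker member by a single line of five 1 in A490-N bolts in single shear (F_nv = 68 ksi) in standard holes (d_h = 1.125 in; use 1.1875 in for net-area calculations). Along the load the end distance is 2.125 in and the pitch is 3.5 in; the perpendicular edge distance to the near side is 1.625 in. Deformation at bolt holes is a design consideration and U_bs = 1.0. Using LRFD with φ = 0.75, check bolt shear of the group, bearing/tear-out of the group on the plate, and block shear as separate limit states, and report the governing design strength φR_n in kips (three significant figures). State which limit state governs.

Bolt shear: A_b = π·1²/4 = 0.7854 in²; R_n = 68 × 0.7854 × 5 × 1 = 267 kips → 0.75 × 267 = 200 kips.
Bearing: edge l_c = 1.562, r_n = 60.94 kips; interior l_c = 2.375, r_n = 78 kips; R_n = 60.94 + 4·78 = 372.9 kips → 280 kips.
Block shear: A_gv = 8.062, A_nv = 5.391, A_nt = 0.5156 in²; R_n = min(0.6F_uA_nv, 0.6F_yA_gv) + U_bs·F_u·A_nt = 243.8 kips → 183 kips.
Block shear governs: 183 kips.

183 kips (block shear governs)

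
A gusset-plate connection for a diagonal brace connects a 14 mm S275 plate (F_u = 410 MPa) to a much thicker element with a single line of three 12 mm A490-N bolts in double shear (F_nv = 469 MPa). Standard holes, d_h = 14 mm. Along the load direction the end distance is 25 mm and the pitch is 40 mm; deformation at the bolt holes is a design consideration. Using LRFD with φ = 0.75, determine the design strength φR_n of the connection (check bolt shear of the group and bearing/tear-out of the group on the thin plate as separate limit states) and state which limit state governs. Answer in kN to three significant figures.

239 kN (bolt shear governs)

Bolt shear: A_b = π·12²/4 = 113.1 mm²; R_n = 469 × 113.1 × 3 × 2 / 1000 = 318.3 kN → 0.75 × 318.3 = 239 kN.
Bearing (1.2 l_c t F_u ≤ 2.4 d t F_u): upper limit = 2.4·12·14·410 / 1000 = 165.3 kN.
  Edge l_c = 25 − 14/2 = 18 → r_n = 124 kN; interior l_c = 40 − 14 = 26 → r_n = 165.3 kN.
  R_n,bearing = 1·124 + 2·165.3 = 454.6 kN → 0.75 × 454.6 = 341 kN.
Bolt shear governs: 239 kN.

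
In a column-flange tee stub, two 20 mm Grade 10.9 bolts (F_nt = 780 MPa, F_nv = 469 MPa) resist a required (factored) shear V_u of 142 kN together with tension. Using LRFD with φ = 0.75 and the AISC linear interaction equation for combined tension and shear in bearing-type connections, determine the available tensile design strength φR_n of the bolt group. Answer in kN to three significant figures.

A_b = π·20²/4 = 314.2 mm²; f_rv = 142 × 1000 / (2 × 314.2) = 226 MPa.
F'_nt = 1.3 F_nt − (F_nt / φF_nv) f_rv = 1.3·780 − (780/(0.75·469))·226 = 512.8 MPa, capped at F_nt → F'_nt = 512.8 MPa.
R_n = F'_nt · A_b · n = 512.8 × 314.2 × 2 / 1000 = 322.2 kN.
Design strength φR_n = 0.75 × 322.2 = 242 kN.

242 kN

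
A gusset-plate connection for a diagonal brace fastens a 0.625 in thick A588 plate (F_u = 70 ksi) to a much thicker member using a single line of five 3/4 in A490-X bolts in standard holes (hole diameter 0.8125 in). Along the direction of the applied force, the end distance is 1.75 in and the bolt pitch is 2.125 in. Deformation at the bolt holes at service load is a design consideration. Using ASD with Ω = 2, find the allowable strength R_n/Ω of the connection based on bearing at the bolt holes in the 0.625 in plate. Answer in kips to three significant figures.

173 kips

Per bolt r_n = 1.2 l_c t F_u ≤ 2.4 d t F_u; upper limit = 2.4 × 0.75 × 0.625 × 70 = 78.75 kips.
Edge bolt: l_c = 1.75 − 0.8125/2 = 1.344 in → 1.2 × 1.344 × 0.625 × 70 = 70.55 → r_n = 70.55 kips.
Interior bolts: l_c = 2.125 − 0.8125 = 1.312 in → 1.2 × 1.312 × 0.625 × 70 = 68.91 → r_n = 68.91 kips.
R_n = 1 × 70.55 + 4 × 68.91 = 346.2 kips.
Allowable strength R_n/Ω = 346.2 / 2 = 173 kips.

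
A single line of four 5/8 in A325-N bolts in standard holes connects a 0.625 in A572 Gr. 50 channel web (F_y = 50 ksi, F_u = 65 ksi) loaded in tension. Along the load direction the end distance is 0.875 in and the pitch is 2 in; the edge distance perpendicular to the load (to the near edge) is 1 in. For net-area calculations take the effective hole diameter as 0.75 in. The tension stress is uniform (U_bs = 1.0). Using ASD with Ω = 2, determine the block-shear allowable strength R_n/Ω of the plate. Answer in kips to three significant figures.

64.5 kips

Shear plane L_v = 0.875 + 3·2 = 6.875 in; A_gv = 6.875 × 0.625 = 4.297 in².
A_nv = (6.875 − 3.5·0.75) × 0.625 = 2.656 in².
A_nt = (1 − 0.5·0.75) × 0.625 = 0.3906 in².
0.6 F_u A_nv = 103.6 kips; 0.6 F_y A_gv = 128.9 kips → shear rupture governs the shear term.
R_n = 103.6 + 1.0 × 65 × 0.3906 = 129 kips.
Allowable strength R_n/Ω = 129 / 2 = 64.5 kips.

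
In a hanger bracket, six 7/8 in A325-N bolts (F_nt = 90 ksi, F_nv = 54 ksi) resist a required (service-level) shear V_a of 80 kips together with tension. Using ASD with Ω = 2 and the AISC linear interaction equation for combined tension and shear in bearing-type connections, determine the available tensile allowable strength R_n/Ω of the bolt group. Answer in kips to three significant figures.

A_b = π·0.875²/4 = 0.6013 in²; f_rv = 80 / (6 × 0.6013) = 22.17 ksi.
F'_nt = 1.3 F_nt − (Ω F_nt / F_nv) f_rv = 1.3·90 − (2·90/54)·22.17 = 43.09 ksi, capped at F_nt → F'_nt = 43.09 ksi.
R_n = F'_nt · A_b · n = 43.09 × 0.6013 × 6 = 155.5 kips.
Allowable strength R_n/Ω = 155.5 / 2 = 77.7 kips.

77.7 kips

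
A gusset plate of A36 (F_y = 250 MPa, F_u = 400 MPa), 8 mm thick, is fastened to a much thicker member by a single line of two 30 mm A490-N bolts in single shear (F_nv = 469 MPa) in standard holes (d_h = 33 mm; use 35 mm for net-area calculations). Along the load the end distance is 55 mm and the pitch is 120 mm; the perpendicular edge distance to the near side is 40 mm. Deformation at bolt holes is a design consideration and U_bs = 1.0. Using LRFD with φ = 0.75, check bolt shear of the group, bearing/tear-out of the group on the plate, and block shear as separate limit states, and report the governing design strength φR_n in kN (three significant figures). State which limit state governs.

Bolt shear: A_b = π·30²/4 = 706.9 mm²; R_n = 469 × 706.9 × 2 × 1 / 1000 = 663 kN → 0.75 × 663 = 497 kN.
Bearing: edge l_c = 38.5, r_n = 147.8 kN; interior l_c = 87, r_n = 230.4 kN; R_n = 147.8 + 1·230.4 = 378.2 kN → 284 kN.
Block shear: A_gv = 1400, A_nv = 980, A_nt = 180 mm²; R_n = min(0.6F_uA_nv, 0.6F_yA_gv) + U_bs·F_u·A_nt = 282 kN → 212 kN.
Block shear governs: 212 kN.

212 kN (block shear governs)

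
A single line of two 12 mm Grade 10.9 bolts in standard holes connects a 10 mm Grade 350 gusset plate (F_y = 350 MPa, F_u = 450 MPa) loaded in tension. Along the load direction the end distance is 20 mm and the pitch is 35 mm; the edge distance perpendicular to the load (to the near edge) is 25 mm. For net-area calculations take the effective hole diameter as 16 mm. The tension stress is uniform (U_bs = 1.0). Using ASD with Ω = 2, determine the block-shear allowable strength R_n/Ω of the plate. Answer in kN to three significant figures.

80.1 kN

Shear plane L_v = 20 + 1·35 = 55 mm; A_gv = 55 × 10 = 550 mm².
A_nv = (55 − 1.5·16) × 10 = 310 mm².
A_nt = (25 − 0.5·16) × 10 = 170 mm².
0.6 F_u A_nv = 83.7 kN; 0.6 F_y A_gv = 115.5 kN → shear rupture governs the shear term.
R_n = 83.7 + 1.0 × 450 × 170 / 1000 = 160.2 kN.
Allowable strength R_n/Ω = 160.2 / 2 = 80.1 kN.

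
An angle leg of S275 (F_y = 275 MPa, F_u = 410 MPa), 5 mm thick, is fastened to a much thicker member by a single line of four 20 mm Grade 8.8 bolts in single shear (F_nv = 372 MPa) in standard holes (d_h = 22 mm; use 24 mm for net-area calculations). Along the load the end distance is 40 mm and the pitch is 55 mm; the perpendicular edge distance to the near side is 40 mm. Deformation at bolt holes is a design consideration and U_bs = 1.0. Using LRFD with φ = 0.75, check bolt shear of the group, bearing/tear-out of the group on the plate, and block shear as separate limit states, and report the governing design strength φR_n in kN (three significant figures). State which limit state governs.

Bolt shear: A_b = π·20²/4 = 314.2 mm²; R_n = 372 × 314.2 × 4 × 1 / 1000 = 467.5 kN → 0.75 × 467.5 = 351 kN.
Bearing: edge l_c = 29, r_n = 71.34 kN; interior l_c = 33, r_n = 81.18 kN; R_n = 71.34 + 3·81.18 = 314.9 kN → 236 kN.
Block shear: A_gv = 1025, A_nv = 605, A_nt = 140 mm²; R_n = min(0.6F_uA_nv, 0.6F_yA_gv) + U_bs·F_u·A_nt = 206.2 kN → 155 kN.
Block shear governs: 155 kN.

155 kN (block shear governs)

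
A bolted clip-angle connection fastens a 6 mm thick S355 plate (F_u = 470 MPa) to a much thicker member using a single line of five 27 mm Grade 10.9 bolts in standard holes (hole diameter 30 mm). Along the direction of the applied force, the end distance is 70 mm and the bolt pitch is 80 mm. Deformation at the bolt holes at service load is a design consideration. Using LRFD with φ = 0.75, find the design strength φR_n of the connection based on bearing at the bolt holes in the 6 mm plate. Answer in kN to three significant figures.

Per bolt r_n = 1.2 l_c t F_u ≤ 2.4 d t F_u; upper limit = 2.4 × 27 × 6 × 470 / 1000 = 182.7 kN.
Edge bolt: l_c = 70 − 30/2 = 55 mm → 1.2 × 55 × 6 × 470 / 1000 = 186.1 → r_n = 182.7 kN.
Interior bolts: l_c = 80 − 30 = 50 mm → 1.2 × 50 × 6 × 470 / 1000 = 169.2 → r_n = 169.2 kN.
R_n = 1 × 182.7 + 4 × 169.2 = 859.5 kN.
Design strength φR_n = 0.75 × 859.5 = 645 kN.

645 kN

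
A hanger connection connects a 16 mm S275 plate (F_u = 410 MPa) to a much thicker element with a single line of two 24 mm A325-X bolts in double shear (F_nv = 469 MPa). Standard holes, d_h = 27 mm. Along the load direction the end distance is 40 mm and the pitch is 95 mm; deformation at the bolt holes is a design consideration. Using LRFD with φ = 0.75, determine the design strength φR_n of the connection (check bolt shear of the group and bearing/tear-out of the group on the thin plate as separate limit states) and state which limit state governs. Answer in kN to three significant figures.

440 kN (bearing governs)

Bolt shear: A_b = π·24²/4 = 452.4 mm²; R_n = 469 × 452.4 × 2 × 2 / 1000 = 848.7 kN → 0.75 × 848.7 = 637 kN.
Bearing (1.2 l_c t F_u ≤ 2.4 d t F_u): upper limit = 2.4·24·16·410 / 1000 = 377.9 kN.
  Edge l_c = 40 − 27/2 = 26.5 → r_n = 208.6 kN; interior l_c = 95 − 27 = 68 → r_n = 377.9 kN.
  R_n,bearing = 1·208.6 + 1·377.9 = 586.5 kN → 0.75 × 586.5 = 440 kN.
Bearing governs: 440 kN.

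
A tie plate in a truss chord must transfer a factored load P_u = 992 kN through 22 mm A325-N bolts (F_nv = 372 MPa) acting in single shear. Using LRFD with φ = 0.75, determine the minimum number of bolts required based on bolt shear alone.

A_b = π·22²/4 = 380.1 mm².
Per-bolt design strength φR_n = 0.75 × 372 × 380.1 × 1 / 1000 = 106.1 kN.
n ≥ 992 / 106.1 = 9.353 → use 10 bolts.

10 bolts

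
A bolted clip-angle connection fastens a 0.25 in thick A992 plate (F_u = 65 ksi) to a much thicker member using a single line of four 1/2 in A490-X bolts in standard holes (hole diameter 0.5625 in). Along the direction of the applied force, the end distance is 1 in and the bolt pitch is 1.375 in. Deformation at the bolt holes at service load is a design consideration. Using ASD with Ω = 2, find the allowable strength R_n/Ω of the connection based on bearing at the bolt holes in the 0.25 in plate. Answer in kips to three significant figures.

Per bolt r_n = 1.2 l_c t F_u ≤ 2.4 d t F_u; upper limit = 2.4 × 0.5 × 0.25 × 65 = 19.5 kips.
Edge bolt: l_c = 1 − 0.5625/2 = 0.7188 in → 1.2 × 0.7188 × 0.25 × 65 = 14.02 → r_n = 14.02 kips.
Interior bolts: l_c = 1.375 − 0.5625 = 0.8125 in → 1.2 × 0.8125 × 0.25 × 65 = 15.84 → r_n = 15.84 kips.
R_n = 1 × 14.02 + 3 × 15.84 = 61.55 kips.
Allowable strength R_n/Ω = 61.55 / 2 = 30.8 kips.

30.8 kips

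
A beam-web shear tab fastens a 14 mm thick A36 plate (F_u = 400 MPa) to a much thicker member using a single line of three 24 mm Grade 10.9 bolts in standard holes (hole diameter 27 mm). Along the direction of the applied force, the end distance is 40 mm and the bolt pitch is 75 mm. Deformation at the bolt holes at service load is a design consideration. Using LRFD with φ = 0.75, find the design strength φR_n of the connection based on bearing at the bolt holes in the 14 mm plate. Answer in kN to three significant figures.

617 kN

Per bolt r_n = 1.2 l_c t F_u ≤ 2.4 d t F_u; upper limit = 2.4 × 24 × 14 × 400 / 1000 = 322.6 kN.
Edge bolt: l_c = 40 − 27/2 = 26.5 mm → 1.2 × 26.5 × 14 × 400 / 1000 = 178.1 → r_n = 178.1 kN.
Interior bolts: l_c = 75 − 27 = 48 mm → 1.2 × 48 × 14 × 400 / 1000 = 322.6 → r_n = 322.6 kN.
R_n = 1 × 178.1 + 2 × 322.6 = 823.2 kN.
Design strength φR_n = 0.75 × 823.2 = 617 kN.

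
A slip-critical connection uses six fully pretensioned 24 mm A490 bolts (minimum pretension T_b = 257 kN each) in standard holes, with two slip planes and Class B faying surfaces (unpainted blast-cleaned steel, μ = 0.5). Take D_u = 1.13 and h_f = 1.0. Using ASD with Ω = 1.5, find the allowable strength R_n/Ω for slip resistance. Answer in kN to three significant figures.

R_n = μ · D_u · h_f · T_b · n_s · n_b = 0.5 × 1.13 × 1.0 × 257 × 2 × 6 = 1742 kN.
Allowable strength R_n/Ω = 1742 / 1.5 = 1160 kN.

1160 kN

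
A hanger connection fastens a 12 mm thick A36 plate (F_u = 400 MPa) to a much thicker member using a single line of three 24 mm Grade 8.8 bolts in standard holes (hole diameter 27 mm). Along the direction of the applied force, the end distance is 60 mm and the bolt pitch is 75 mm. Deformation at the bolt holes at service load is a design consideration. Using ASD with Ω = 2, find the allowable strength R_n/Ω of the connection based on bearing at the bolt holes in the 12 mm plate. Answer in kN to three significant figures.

Per bolt r_n = 1.2 l_c t F_u ≤ 2.4 d t F_u; upper limit = 2.4 × 24 × 12 × 400 / 1000 = 276.5 kN.
Edge bolt: l_c = 60 − 27/2 = 46.5 mm → 1.2 × 46.5 × 12 × 400 / 1000 = 267.8 → r_n = 267.8 kN.
Interior bolts: l_c = 75 − 27 = 48 mm → 1.2 × 48 × 12 × 400 / 1000 = 276.5 → r_n = 276.5 kN.
R_n = 1 × 267.8 + 2 × 276.5 = 820.8 kN.
Allowable strength R_n/Ω = 820.8 / 2 = 410 kN.

410 kN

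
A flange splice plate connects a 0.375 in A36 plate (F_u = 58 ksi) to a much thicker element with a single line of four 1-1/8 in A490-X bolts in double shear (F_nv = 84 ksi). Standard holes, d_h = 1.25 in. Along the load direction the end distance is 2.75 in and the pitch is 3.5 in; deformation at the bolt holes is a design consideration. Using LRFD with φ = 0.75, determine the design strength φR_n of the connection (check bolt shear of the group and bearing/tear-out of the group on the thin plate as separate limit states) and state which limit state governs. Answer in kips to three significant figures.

Bolt shear: A_b = π·1.125²/4 = 0.994 in²; R_n = 84 × 0.994 × 4 × 2 = 668 kips → 0.75 × 668 = 501 kips.
Bearing (1.2 l_c t F_u ≤ 2.4 d t F_u): upper limit = 2.4·1.125·0.375·58 = 58.72 kips.
  Edge l_c = 2.75 − 1.25/2 = 2.125 → r_n = 55.46 kips; interior l_c = 3.5 − 1.25 = 2.25 → r_n = 58.72 kips.
  R_n,bearing = 1·55.46 + 3·58.72 = 231.6 kips → 0.75 × 231.6 = 174 kips.
Bearing governs: 174 kips.

174 kips (bearing governs)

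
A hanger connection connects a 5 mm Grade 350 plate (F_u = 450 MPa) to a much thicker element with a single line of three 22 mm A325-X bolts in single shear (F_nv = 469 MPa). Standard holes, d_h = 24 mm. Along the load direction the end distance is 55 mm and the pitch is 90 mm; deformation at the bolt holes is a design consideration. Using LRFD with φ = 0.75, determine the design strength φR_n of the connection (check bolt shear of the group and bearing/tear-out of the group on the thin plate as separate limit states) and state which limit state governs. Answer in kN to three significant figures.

Bolt shear: A_b = π·22²/4 = 380.1 mm²; R_n = 469 × 380.1 × 3 × 1 / 1000 = 534.8 kN → 0.75 × 534.8 = 401 kN.
Bearing (1.2 l_c t F_u ≤ 2.4 d t F_u): upper limit = 2.4·22·5·450 / 1000 = 118.8 kN.
  Edge l_c = 55 − 24/2 = 43 → r_n = 116.1 kN; interior l_c = 90 − 24 = 66 → r_n = 118.8 kN.
  R_n,bearing = 1·116.1 + 2·118.8 = 353.7 kN → 0.75 × 353.7 = 265 kN.
Bearing governs: 265 kN.

265 kN (bearing governs)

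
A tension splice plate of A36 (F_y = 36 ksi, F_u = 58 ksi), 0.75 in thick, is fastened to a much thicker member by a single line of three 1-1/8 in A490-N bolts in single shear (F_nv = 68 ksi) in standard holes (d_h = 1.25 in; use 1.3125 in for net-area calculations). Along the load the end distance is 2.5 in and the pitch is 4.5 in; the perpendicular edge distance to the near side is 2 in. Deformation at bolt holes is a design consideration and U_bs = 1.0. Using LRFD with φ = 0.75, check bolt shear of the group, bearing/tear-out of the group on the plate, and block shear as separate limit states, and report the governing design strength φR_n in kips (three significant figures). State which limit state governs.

152 kips (bolt shear governs)

Bolt shear: A_b = π·1.125²/4 = 0.994 in²; R_n = 68 × 0.994 × 3 × 1 = 202.8 kips → 0.75 × 202.8 = 152 kips.
Bearing: edge l_c = 1.875, r_n = 97.88 kips; interior l_c = 3.25, r_n = 117.4 kips; R_n = 97.88 + 2·117.4 = 332.8 kips → 250 kips.
Block shear: A_gv = 8.625, A_nv = 6.164, A_nt = 1.008 in²; R_n = min(0.6F_uA_nv, 0.6F_yA_gv) + U_bs·F_u·A_nt = 244.8 kips → 184 kips.
Bolt shear governs: 152 kips.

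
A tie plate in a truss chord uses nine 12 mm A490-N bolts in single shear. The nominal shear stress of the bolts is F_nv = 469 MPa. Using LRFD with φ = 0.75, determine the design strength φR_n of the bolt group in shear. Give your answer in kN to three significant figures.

A_b = π × 12² / 4 = 113.1 mm².
R_n = F_nv · A_b · n · n_s = 469 × 113.1 × 9 × 1 / 1000 = 477.4 kN.
Design strength φR_n = 0.75 × 477.4 = 358 kN.

358 kN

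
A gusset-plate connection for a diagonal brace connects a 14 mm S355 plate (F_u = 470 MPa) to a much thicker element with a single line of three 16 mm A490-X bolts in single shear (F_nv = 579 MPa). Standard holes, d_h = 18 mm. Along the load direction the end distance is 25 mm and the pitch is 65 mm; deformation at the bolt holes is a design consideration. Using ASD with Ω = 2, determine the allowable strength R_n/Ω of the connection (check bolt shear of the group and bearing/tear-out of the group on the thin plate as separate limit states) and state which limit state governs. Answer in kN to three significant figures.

175 kN (bolt shear governs)

Bolt shear: A_b = π·16²/4 = 201.1 mm²; R_n = 579 × 201.1 × 3 × 1 / 1000 = 349.2 kN → 349.2 / 2 = 175 kN.
Bearing (1.2 l_c t F_u ≤ 2.4 d t F_u): upper limit = 2.4·16·14·470 / 1000 = 252.7 kN.
  Edge l_c = 25 − 18/2 = 16 → r_n = 126.3 kN; interior l_c = 65 − 18 = 47 → r_n = 252.7 kN.
  R_n,bearing = 1·126.3 + 2·252.7 = 631.7 kN → 631.7 / 2 = 316 kN.
Bolt shear governs: 175 kN.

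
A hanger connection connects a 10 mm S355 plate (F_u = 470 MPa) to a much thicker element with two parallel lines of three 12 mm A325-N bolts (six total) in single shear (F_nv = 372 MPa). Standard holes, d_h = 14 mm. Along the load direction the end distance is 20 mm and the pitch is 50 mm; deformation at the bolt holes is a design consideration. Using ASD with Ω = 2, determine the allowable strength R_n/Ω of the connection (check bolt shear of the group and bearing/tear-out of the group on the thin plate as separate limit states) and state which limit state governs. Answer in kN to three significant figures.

126 kN (bolt shear governs)

Bolt shear: A_b = π·12²/4 = 113.1 mm²; R_n = 372 × 113.1 × 6 × 1 / 1000 = 252.4 kN → 252.4 / 2 = 126 kN.
Bearing (1.2 l_c t F_u ≤ 2.4 d t F_u): upper limit = 2.4·12·10·470 / 1000 = 135.4 kN.
  Edge l_c = 20 − 14/2 = 13 → r_n = 73.32 kN; interior l_c = 50 − 14 = 36 → r_n = 135.4 kN.
  R_n,bearing = 2·73.32 + 4·135.4 = 688.1 kN → 688.1 / 2 = 344 kN.
Bolt shear governs: 126 kN.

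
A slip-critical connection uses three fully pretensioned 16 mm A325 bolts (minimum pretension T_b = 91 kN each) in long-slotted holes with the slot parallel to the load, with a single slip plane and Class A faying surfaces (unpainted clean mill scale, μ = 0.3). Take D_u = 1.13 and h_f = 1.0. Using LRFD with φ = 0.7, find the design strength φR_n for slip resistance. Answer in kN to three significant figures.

R_n = μ · D_u · h_f · T_b · n_s · n_b = 0.3 × 1.13 × 1.0 × 91 × 1 × 3 = 92.55 kN.
Design strength φR_n = 0.7 × 92.55 = 64.8 kN.

64.8 kN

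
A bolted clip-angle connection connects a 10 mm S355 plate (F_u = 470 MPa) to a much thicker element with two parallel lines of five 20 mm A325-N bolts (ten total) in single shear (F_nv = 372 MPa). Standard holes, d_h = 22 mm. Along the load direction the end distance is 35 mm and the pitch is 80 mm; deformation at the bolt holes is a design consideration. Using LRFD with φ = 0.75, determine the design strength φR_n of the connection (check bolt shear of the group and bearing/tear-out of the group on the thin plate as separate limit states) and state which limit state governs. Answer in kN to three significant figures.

877 kN (bolt shear governs)

Bolt shear: A_b = π·20²/4 = 314.2 mm²; R_n = 372 × 314.2 × 10 × 1 / 1000 = 1169 kN → 0.75 × 1169 = 877 kN.
Bearing (1.2 l_c t F_u ≤ 2.4 d t F_u): upper limit = 2.4·20·10·470 / 1000 = 225.6 kN.
  Edge l_c = 35 − 22/2 = 24 → r_n = 135.4 kN; interior l_c = 80 − 22 = 58 → r_n = 225.6 kN.
  R_n,bearing = 2·135.4 + 8·225.6 = 2076 kN → 0.75 × 2076 = 1560 kN.
Bolt shear governs: 877 kN.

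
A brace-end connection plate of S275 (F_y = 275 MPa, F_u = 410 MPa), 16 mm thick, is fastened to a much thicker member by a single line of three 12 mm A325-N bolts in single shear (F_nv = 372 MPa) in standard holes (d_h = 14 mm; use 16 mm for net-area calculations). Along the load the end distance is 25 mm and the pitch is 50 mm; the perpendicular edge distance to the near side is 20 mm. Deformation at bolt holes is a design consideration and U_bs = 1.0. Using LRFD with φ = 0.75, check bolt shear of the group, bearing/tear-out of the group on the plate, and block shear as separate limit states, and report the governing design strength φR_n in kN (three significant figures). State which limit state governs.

Bolt shear: A_b = π·12²/4 = 113.1 mm²; R_n = 372 × 113.1 × 3 × 1 / 1000 = 126.2 kN → 0.75 × 126.2 = 94.7 kN.
Bearing: edge l_c = 18, r_n = 141.7 kN; interior l_c = 36, r_n = 188.9 kN; R_n = 141.7 + 2·188.9 = 519.6 kN → 390 kN.
Block shear: A_gv = 2000, A_nv = 1360, A_nt = 192 mm²; R_n = min(0.6F_uA_nv, 0.6F_yA_gv) + U_bs·F_u·A_nt = 408.7 kN → 307 kN.
Bolt shear governs: 94.7 kN.

94.7 kN (bolt shear governs)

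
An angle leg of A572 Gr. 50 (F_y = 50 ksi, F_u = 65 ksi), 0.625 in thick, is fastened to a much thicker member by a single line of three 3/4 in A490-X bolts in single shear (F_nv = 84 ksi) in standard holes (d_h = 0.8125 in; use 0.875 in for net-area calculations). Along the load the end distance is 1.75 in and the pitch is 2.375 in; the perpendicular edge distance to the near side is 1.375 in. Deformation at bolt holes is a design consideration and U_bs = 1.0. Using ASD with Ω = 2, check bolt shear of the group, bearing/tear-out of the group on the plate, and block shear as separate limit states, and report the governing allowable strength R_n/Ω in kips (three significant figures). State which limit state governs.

55.7 kips (bolt shear governs)

Bolt shear: A_b = π·0.75²/4 = 0.4418 in²; R_n = 84 × 0.4418 × 3 × 1 = 111.3 kips → 111.3 / 2 = 55.7 kips.
Bearing: edge l_c = 1.344, r_n = 65.51 kips; interior l_c = 1.562, r_n = 73.12 kips; R_n = 65.51 + 2·73.12 = 211.8 kips → 106 kips.
Block shear: A_gv = 4.062, A_nv = 2.695, A_nt = 0.5859 in²; R_n = min(0.6F_uA_nv, 0.6F_yA_gv) + U_bs·F_u·A_nt = 143.2 kips → 71.6 kips.
Bolt shear governs: 55.7 kips.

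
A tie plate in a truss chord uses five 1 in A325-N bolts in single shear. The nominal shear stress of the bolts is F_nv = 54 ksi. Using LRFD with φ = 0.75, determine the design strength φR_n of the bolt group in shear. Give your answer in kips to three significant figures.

159 kips

A_b = π × 1² / 4 = 0.7854 in².
R_n = F_nv · A_b · n · n_s = 54 × 0.7854 × 5 × 1 = 212.1 kips.
Design strength φR_n = 0.75 × 212.1 = 159 kips.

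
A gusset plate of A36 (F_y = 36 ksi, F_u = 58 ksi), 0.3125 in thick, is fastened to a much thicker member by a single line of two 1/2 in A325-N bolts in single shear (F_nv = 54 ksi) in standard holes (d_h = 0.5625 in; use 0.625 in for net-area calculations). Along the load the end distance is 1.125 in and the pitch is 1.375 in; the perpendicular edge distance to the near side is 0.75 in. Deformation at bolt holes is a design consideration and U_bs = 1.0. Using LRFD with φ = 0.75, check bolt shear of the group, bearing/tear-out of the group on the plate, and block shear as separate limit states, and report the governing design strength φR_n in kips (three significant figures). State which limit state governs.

15.9 kips (bolt shear governs)

Bolt shear: A_b = π·0.5²/4 = 0.1963 in²; R_n = 54 × 0.1963 × 2 × 1 = 21.21 kips → 0.75 × 21.21 = 15.9 kips.
Bearing: edge l_c = 0.8438, r_n = 18.35 kips; interior l_c = 0.8125, r_n = 17.67 kips; R_n = 18.35 + 1·17.67 = 36.02 kips → 27 kips.
Block shear: A_gv = 0.7812, A_nv = 0.4883, A_nt = 0.1367 in²; R_n = min(0.6F_uA_nv, 0.6F_yA_gv) + U_bs·F_u·A_nt = 24.8 kips → 18.6 kips.
Bolt shear governs: 15.9 kips.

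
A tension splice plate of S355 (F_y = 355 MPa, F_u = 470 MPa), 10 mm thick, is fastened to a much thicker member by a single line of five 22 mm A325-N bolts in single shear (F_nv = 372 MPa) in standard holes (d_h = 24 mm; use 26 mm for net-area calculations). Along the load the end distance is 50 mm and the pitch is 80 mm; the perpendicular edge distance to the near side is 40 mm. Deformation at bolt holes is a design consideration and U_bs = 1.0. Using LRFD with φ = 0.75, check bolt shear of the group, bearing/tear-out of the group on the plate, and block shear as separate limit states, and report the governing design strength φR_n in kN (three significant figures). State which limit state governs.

530 kN (bolt shear governs)

Bolt shear: A_b = π·22²/4 = 380.1 mm²; R_n = 372 × 380.1 × 5 × 1 / 1000 = 707 kN → 0.75 × 707 = 530 kN.
Bearing: edge l_c = 38, r_n = 214.3 kN; interior l_c = 56, r_n = 248.2 kN; R_n = 214.3 + 4·248.2 = 1207 kN → 905 kN.
Block shear: A_gv = 3700, A_nv = 2530, A_nt = 270 mm²; R_n = min(0.6F_uA_nv, 0.6F_yA_gv) + U_bs·F_u·A_nt = 840.4 kN → 630 kN.
Bolt shear governs: 530 kN.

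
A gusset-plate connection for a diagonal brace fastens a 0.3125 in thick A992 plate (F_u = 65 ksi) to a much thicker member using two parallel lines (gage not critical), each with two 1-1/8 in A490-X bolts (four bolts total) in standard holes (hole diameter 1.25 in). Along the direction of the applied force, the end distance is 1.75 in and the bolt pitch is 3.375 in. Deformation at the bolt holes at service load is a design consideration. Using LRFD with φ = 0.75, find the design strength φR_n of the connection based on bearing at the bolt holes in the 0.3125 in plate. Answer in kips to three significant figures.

Per bolt r_n = 1.2 l_c t F_u ≤ 2.4 d t F_u; upper limit = 2.4 × 1.125 × 0.3125 × 65 = 54.84 kips.
Edge bolt: l_c = 1.75 − 1.25/2 = 1.125 in → 1.2 × 1.125 × 0.3125 × 65 = 27.42 → r_n = 27.42 kips.
Interior bolts: l_c = 3.375 − 1.25 = 2.125 in → 1.2 × 2.125 × 0.3125 × 65 = 51.8 → r_n = 51.8 kips.
R_n = 2 × 27.42 + 2 × 51.8 = 158.4 kips.
Design strength φR_n = 0.75 × 158.4 = 119 kips.

119 kips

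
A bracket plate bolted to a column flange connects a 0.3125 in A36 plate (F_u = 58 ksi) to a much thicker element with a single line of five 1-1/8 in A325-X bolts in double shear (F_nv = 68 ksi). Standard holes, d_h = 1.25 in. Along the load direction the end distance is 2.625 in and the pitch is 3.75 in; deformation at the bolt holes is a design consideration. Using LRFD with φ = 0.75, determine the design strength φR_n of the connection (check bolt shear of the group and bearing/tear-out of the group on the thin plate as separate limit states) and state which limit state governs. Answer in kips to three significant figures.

Bolt shear: A_b = π·1.125²/4 = 0.994 in²; R_n = 68 × 0.994 × 5 × 2 = 675.9 kips → 0.75 × 675.9 = 507 kips.
Bearing (1.2 l_c t F_u ≤ 2.4 d t F_u): upper limit = 2.4·1.125·0.3125·58 = 48.94 kips.
  Edge l_c = 2.625 − 1.25/2 = 2 → r_n = 43.5 kips; interior l_c = 3.75 − 1.25 = 2.5 → r_n = 48.94 kips.
  R_n,bearing = 1·43.5 + 4·48.94 = 239.2 kips → 0.75 × 239.2 = 179 kips.
Bearing governs: 179 kips.

179 kips (bearing governs)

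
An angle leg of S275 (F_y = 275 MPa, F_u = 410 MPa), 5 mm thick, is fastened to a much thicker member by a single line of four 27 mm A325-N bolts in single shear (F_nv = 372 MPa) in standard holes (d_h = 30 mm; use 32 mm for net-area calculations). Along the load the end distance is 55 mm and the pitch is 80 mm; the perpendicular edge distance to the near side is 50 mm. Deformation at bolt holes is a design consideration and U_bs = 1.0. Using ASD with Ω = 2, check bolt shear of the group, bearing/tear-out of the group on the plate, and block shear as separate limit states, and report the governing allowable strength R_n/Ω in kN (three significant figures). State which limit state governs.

147 kN (block shear governs)

Bolt shear: A_b = π·27²/4 = 572.6 mm²; R_n = 372 × 572.6 × 4 × 1 / 1000 = 852 kN → 852 / 2 = 426 kN.
Bearing: edge l_c = 40, r_n = 98.4 kN; interior l_c = 50, r_n = 123 kN; R_n = 98.4 + 3·123 = 467.4 kN → 234 kN.
Block shear: A_gv = 1475, A_nv = 915, A_nt = 170 mm²; R_n = min(0.6F_uA_nv, 0.6F_yA_gv) + U_bs·F_u·A_nt = 294.8 kN → 147 kN.
Block shear governs: 147 kN.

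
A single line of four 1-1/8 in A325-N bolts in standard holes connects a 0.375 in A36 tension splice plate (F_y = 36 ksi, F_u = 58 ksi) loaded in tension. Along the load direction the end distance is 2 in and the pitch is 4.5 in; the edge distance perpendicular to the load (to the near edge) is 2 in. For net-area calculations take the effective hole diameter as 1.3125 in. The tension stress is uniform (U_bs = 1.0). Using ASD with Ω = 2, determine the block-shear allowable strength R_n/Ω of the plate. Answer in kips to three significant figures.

Shear plane L_v = 2 + 3·4.5 = 15.5 in; A_gv = 15.5 × 0.375 = 5.812 in².
A_nv = (15.5 − 3.5·1.3125) × 0.375 = 4.09 in².
A_nt = (2 − 0.5·1.3125) × 0.375 = 0.5039 in².
0.6 F_u A_nv = 142.3 kips; 0.6 F_y A_gv = 125.5 kips → shear yielding governs the shear term.
R_n = 125.5 + 1.0 × 58 × 0.5039 = 154.8 kips.
Allowable strength R_n/Ω = 154.8 / 2 = 77.4 kips.

77.4 kips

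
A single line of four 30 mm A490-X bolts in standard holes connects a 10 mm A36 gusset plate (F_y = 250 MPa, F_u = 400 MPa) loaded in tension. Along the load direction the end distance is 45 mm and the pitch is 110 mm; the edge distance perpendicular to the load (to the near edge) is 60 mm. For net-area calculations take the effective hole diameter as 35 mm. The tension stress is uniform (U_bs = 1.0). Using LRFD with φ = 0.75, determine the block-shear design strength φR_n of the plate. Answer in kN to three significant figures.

549 kN

Shear plane L_v = 45 + 3·110 = 375 mm; A_gv = 375 × 10 = 3750 mm².
A_nv = (375 − 3.5·35) × 10 = 2525 mm².
A_nt = (60 − 0.5·35) × 10 = 425 mm².
0.6 F_u A_nv = 606 kN; 0.6 F_y A_gv = 562.5 kN → shear yielding governs the shear term.
R_n = 562.5 + 1.0 × 400 × 425 / 1000 = 732.5 kN.
Design strength φR_n = 0.75 × 732.5 = 549 kN.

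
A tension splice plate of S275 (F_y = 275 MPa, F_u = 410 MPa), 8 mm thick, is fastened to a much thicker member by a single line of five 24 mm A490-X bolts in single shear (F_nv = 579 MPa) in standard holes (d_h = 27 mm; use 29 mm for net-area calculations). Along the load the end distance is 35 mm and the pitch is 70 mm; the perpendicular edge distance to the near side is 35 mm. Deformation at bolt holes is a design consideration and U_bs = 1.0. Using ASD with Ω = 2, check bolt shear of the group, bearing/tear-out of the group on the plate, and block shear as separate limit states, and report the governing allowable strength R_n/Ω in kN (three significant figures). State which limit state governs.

Bolt shear: A_b = π·24²/4 = 452.4 mm²; R_n = 579 × 452.4 × 5 × 1 / 1000 = 1310 kN → 1310 / 2 = 655 kN.
Bearing: edge l_c = 21.5, r_n = 84.62 kN; interior l_c = 43, r_n = 169.2 kN; R_n = 84.62 + 4·169.2 = 761.6 kN → 381 kN.
Block shear: A_gv = 2520, A_nv = 1476, A_nt = 164 mm²; R_n = min(0.6F_uA_nv, 0.6F_yA_gv) + U_bs·F_u·A_nt = 430.3 kN → 215 kN.
Block shear governs: 215 kN.

215 kN (block shear governs)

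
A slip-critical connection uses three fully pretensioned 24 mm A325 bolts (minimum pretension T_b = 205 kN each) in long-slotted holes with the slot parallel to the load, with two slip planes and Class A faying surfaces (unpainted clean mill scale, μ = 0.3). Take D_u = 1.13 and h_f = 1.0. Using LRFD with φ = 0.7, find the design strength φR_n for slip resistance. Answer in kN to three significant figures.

292 kN

R_n = μ · D_u · h_f · T_b · n_s · n_b = 0.3 × 1.13 × 1.0 × 205 × 2 × 3 = 417 kN.
Design strength φR_n = 0.7 × 417 = 292 kN.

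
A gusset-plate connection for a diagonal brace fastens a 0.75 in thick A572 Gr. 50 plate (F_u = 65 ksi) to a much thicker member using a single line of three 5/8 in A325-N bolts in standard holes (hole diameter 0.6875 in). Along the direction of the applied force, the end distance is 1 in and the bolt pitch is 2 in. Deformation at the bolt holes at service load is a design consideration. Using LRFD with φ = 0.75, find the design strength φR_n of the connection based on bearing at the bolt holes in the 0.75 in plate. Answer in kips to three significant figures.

Per bolt r_n = 1.2 l_c t F_u ≤ 2.4 d t F_u; upper limit = 2.4 × 0.625 × 0.75 × 65 = 73.12 kips.
Edge bolt: l_c = 1 − 0.6875/2 = 0.6562 in → 1.2 × 0.6562 × 0.75 × 65 = 38.39 → r_n = 38.39 kips.
Interior bolts: l_c = 2 − 0.6875 = 1.312 in → 1.2 × 1.312 × 0.75 × 65 = 76.78 → r_n = 73.12 kips.
R_n = 1 × 38.39 + 2 × 73.12 = 184.6 kips.
Design strength φR_n = 0.75 × 184.6 = 138 kips.

138 kips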